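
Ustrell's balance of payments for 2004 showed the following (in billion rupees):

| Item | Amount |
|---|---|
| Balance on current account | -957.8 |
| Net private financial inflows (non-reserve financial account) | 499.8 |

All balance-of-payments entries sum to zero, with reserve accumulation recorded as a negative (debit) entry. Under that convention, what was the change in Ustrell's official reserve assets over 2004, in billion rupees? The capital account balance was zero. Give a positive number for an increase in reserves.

-458.0

Official reserve transactions balance = -((-957.8) + 499.8) = 458.0
An accumulation of reserves is recorded as a debit (negative entry), so the change in the stock of reserves is the negative of that balance.
Change in official reserves = -(458.0) = -458.0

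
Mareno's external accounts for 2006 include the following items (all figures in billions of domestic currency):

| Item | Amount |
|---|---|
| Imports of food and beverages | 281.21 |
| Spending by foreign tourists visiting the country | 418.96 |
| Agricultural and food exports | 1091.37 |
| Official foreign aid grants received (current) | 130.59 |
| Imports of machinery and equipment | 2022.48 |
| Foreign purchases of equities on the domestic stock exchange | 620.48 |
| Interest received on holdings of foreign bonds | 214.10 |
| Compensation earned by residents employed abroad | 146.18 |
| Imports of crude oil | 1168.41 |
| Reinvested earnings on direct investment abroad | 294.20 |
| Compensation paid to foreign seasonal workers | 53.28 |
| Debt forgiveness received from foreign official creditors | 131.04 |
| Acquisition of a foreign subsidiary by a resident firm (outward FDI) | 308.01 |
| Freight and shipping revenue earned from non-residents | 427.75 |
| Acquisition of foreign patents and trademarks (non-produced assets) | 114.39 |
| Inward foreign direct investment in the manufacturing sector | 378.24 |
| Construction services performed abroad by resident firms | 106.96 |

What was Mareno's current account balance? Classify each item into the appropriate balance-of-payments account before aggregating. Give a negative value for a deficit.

-695.27

Goods: -1168.41 + 1091.37 - 281.21 - 2022.48 = -2380.73
Services: 418.96 + 427.75 + 106.96 = 953.67
Primary income: 294.20 + 146.18 - 53.28 + 214.10 = 601.20
Secondary income: 130.59
Current account = (-2380.73) + 953.67 + 601.20 + 130.59 = -695.27
(Excluded from the current account — financial account: foreign purchases of equities on the domestic stock exchange 620.48, acquisition of a foreign subsidiary by a resident firm (outward FDI) 308.01, inward foreign direct investment in the manufacturing sector 378.24; capital account: debt forgiveness received from foreign official creditors 131.04, acquisition of foreign patents and trademarks (non-produced assets) 114.39.)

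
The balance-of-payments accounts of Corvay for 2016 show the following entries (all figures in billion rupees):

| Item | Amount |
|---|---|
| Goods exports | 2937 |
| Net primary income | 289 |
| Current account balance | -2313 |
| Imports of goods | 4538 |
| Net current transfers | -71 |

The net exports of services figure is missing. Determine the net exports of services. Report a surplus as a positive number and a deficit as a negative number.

-930

Current account = goods balance + services balance + net primary income + net secondary income
Sum of the known components = -1383
Net exports of services = CA - (known components) = -2313 - (-1383) = -930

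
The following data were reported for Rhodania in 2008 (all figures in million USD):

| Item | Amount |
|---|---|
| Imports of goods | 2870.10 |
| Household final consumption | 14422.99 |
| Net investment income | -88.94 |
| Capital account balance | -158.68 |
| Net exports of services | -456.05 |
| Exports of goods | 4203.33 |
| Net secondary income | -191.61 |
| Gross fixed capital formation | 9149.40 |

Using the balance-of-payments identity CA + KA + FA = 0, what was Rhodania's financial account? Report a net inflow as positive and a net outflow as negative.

Goods balance = 4203.33 - 2870.10 = 1333.23
Services balance = -456.05
Trade balance (goods + services) = 1333.23 + (-456.05) = 877.18
Net primary income = -88.94
Net secondary income = -191.61
Current account = 877.18 + (-88.94) + (-191.61) = 596.63
Financial account = -(596.63 + (-158.68)) = -437.95

-437.95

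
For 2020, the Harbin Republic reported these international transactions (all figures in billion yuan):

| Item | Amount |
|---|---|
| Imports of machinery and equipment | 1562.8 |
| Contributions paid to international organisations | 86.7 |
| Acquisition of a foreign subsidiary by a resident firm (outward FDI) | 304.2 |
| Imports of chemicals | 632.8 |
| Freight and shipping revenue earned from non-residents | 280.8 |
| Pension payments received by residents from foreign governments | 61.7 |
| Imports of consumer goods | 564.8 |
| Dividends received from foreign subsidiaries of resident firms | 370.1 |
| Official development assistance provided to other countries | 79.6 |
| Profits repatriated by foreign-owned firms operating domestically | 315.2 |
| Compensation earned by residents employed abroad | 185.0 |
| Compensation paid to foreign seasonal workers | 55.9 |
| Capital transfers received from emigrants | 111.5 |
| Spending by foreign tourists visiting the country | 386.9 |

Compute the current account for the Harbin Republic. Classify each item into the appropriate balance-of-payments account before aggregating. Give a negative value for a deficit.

Goods: -564.8 - 632.8 - 1562.8 = -2760.4
Services: 280.8 + 386.9 = 667.7
Primary income: 370.1 - 55.9 - 315.2 + 185.0 = 184.0
Secondary income: 61.7 - 86.7 - 79.6 = -104.6
Current account = (-2760.4) + 667.7 + 184.0 + (-104.6) = -2013.3
(Excluded from the current account — financial account: acquisition of a foreign subsidiary by a resident firm (outward FDI) 304.2; capital account: capital transfers received from emigrants 111.5.)

-2013.3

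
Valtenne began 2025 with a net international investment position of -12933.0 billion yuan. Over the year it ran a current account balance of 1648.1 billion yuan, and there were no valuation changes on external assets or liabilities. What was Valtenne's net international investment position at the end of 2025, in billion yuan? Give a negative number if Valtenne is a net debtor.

With no valuation effects, change in NIIP = current account = 1648.1
End-of-year NIIP = -12933.0 + 1648.1 = -11284.9

-11284.9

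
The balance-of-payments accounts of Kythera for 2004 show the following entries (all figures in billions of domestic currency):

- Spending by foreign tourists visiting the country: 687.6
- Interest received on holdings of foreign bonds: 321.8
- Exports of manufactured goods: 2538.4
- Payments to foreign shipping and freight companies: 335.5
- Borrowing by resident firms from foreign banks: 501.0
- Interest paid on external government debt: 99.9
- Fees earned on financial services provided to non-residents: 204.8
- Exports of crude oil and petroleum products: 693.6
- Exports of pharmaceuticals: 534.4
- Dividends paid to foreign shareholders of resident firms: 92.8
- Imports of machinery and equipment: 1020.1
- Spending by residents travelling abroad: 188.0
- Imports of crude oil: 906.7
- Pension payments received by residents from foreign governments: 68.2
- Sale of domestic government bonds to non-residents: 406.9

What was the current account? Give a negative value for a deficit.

2405.8

Goods: 2538.4 + 693.6 - 906.7 + 534.4 - 1020.1 = 1839.6
Services: -335.5 + 204.8 - 188.0 + 687.6 = 368.9
Primary income: 321.8 - 92.8 - 99.9 = 129.1
Secondary income: 68.2
Current account = 1839.6 + 368.9 + 129.1 + 68.2 = 2405.8
(Excluded from the current account — financial account: borrowing by resident firms from foreign banks 501.0, sale of domestic government bonds to non-residents 406.9.)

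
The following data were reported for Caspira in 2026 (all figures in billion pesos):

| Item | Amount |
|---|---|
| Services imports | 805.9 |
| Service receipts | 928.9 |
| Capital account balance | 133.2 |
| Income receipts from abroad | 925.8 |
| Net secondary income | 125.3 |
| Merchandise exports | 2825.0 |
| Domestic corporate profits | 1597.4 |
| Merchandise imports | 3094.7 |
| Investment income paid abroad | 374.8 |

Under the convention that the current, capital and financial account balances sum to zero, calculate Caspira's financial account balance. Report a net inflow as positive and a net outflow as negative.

Goods balance = 2825.0 - 3094.7 = -269.7
Services balance = 928.9 - 805.9 = 123.0
Trade balance (goods + services) = -269.7 + 123.0 = -146.7
Net primary income = 925.8 - 374.8 = 551.0
Net secondary income = 125.3
Current account = -146.7 + 551.0 + 125.3 = 529.6
Financial account = -(529.6 + 133.2) = -662.8

-662.8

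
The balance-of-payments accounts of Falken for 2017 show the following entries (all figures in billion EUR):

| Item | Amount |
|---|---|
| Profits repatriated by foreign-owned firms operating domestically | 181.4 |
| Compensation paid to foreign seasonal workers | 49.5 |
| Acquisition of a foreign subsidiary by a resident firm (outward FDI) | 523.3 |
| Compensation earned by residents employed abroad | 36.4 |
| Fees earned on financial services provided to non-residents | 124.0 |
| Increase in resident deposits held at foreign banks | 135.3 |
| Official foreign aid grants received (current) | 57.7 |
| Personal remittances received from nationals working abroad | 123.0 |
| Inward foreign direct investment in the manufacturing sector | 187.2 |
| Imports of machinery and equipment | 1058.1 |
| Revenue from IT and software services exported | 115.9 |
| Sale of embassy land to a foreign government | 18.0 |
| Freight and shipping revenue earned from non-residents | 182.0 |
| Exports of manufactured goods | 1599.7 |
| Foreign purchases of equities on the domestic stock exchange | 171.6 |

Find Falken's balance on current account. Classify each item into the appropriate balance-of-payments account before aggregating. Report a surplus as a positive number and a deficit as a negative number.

Goods: 1599.7 - 1058.1 = 541.6
Services: 124.0 + 115.9 + 182.0 = 421.9
Primary income: -181.4 + 36.4 - 49.5 = -194.5
Secondary income: 123.0 + 57.7 = 180.7
Current account = 541.6 + 421.9 + (-194.5) + 180.7 = 949.7
(Excluded from the current account — financial account: acquisition of a foreign subsidiary by a resident firm (outward FDI) 523.3, increase in resident deposits held at foreign banks 135.3, inward foreign direct investment in the manufacturing sector 187.2, foreign purchases of equities on the domestic stock exchange 171.6; capital account: sale of embassy land to a foreign government 18.0.)

949.7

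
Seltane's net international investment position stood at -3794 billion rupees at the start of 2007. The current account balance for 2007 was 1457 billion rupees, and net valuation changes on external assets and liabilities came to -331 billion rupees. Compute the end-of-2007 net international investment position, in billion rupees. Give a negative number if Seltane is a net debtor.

-2668

Change in NIIP = current account + net valuation change = 1457 + (-331) = 1126
End-of-year NIIP = -3794 + 1126 = -2668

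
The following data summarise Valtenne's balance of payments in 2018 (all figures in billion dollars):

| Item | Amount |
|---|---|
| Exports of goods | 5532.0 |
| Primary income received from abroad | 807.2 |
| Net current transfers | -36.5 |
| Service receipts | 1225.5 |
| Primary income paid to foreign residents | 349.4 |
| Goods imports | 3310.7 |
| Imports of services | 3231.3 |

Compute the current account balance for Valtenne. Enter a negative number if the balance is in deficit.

Goods balance = 5532.0 - 3310.7 = 2221.3
Services balance = 1225.5 - 3231.3 = -2005.8
Trade balance (goods + services) = 2221.3 + (-2005.8) = 215.5
Net primary income = 807.2 - 349.4 = 457.8
Net secondary income = -36.5
Current account = 215.5 + 457.8 + (-36.5) = 636.8

636.8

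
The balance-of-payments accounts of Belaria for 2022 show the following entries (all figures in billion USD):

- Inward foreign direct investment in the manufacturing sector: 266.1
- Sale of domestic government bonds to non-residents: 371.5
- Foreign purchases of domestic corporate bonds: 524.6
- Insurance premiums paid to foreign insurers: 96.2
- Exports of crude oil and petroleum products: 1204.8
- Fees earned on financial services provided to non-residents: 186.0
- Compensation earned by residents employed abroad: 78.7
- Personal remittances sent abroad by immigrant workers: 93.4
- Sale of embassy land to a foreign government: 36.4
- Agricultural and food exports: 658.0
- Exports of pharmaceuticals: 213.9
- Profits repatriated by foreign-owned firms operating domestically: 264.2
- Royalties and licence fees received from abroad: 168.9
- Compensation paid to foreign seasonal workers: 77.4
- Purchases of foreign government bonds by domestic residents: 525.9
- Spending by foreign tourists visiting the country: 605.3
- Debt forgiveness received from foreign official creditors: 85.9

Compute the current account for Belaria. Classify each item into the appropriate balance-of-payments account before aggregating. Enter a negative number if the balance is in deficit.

Goods: 213.9 + 1204.8 + 658.0 = 2076.7
Services: -96.2 + 168.9 + 605.3 + 186.0 = 864.0
Primary income: -77.4 - 264.2 + 78.7 = -262.9
Secondary income: -93.4
Current account = 2076.7 + 864.0 + (-262.9) + (-93.4) = 2584.4
(Excluded from the current account — financial account: inward foreign direct investment in the manufacturing sector 266.1, sale of domestic government bonds to non-residents 371.5, foreign purchases of domestic corporate bonds 524.6, purchases of foreign government bonds by domestic residents 525.9; capital account: sale of embassy land to a foreign government 36.4, debt forgiveness received from foreign official creditors 85.9.)

2584.4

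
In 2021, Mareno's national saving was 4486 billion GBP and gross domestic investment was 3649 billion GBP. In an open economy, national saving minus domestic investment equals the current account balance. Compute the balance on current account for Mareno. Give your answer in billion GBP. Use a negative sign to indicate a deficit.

S - I = CA (net lending to the rest of the world).
CA = S - I = 4486 - 3649 = 837

837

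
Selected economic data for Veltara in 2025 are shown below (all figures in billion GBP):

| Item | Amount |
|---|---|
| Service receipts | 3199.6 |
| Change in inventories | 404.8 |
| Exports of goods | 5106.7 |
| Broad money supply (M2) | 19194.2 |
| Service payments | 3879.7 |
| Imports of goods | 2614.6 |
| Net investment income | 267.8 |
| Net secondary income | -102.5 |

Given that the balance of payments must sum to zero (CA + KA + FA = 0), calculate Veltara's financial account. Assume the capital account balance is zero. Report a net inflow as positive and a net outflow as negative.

-1977.3

Goods balance = 5106.7 - 2614.6 = 2492.1
Services balance = 3199.6 - 3879.7 = -680.1
Trade balance (goods + services) = 2492.1 + (-680.1) = 1812.0
Net primary income = 267.8
Net secondary income = -102.5
Current account = 1812.0 + 267.8 + (-102.5) = 1977.3
Financial account = -(1977.3) = -1977.3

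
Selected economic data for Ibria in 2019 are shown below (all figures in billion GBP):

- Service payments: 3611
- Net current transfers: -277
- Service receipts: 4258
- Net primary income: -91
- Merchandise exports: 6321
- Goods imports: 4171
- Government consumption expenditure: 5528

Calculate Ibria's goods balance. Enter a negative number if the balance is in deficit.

Goods balance = 6321 - 4171 = 2150

2150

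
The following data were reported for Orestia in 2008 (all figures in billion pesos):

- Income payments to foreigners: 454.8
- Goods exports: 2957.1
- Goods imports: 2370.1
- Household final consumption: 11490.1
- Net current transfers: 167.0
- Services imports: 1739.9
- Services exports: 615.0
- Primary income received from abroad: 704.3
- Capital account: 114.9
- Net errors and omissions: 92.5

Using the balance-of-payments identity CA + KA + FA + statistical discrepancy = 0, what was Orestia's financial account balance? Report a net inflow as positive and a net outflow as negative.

Goods balance = 2957.1 - 2370.1 = 587.0
Services balance = 615.0 - 1739.9 = -1124.9
Trade balance (goods + services) = 587.0 + (-1124.9) = -537.9
Net primary income = 704.3 - 454.8 = 249.5
Net secondary income = 167.0
Current account = -537.9 + 249.5 + 167.0 = -121.4
Financial account = -(-121.4 + 114.9 + 92.5) = -86.0

-86.0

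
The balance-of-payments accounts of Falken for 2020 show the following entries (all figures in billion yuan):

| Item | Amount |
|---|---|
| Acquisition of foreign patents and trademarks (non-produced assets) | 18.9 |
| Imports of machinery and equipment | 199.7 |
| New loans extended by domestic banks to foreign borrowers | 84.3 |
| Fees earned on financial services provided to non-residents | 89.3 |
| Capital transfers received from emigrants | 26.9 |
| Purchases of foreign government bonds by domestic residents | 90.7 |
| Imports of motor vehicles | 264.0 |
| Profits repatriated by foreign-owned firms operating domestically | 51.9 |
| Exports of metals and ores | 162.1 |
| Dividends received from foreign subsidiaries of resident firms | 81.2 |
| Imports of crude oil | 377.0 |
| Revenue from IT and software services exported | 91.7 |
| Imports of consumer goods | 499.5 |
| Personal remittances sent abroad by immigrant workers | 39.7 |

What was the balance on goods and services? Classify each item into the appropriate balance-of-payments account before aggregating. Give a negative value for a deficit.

Goods: -199.7 - 377.0 - 499.5 - 264.0 + 162.1 = -1178.1
Services: 91.7 + 89.3 = 181.0
Trade balance = -1178.1 + 181.0 = -997.1
(Excluded from the trade balance — capital account: acquisition of foreign patents and trademarks (non-produced assets) 18.9, capital transfers received from emigrants 26.9; financial account: new loans extended by domestic banks to foreign borrowers 84.3, purchases of foreign government bonds by domestic residents 90.7; primary income: profits repatriated by foreign-owned firms operating domestically 51.9, dividends received from foreign subsidiaries of resident firms 81.2; secondary income: personal remittances sent abroad by immigrant workers 39.7.)

-997.1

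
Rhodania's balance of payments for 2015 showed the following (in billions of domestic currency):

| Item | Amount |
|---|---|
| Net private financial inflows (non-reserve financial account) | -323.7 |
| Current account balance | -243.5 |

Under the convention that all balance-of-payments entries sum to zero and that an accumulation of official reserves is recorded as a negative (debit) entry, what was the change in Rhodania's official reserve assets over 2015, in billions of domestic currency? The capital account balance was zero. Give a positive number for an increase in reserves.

Official reserve transactions balance = -((-243.5) + (-323.7)) = 567.2
An accumulation of reserves is recorded as a debit (negative entry), so the change in the stock of reserves is the negative of that balance.
Change in official reserves = -(567.2) = -567.2

-567.2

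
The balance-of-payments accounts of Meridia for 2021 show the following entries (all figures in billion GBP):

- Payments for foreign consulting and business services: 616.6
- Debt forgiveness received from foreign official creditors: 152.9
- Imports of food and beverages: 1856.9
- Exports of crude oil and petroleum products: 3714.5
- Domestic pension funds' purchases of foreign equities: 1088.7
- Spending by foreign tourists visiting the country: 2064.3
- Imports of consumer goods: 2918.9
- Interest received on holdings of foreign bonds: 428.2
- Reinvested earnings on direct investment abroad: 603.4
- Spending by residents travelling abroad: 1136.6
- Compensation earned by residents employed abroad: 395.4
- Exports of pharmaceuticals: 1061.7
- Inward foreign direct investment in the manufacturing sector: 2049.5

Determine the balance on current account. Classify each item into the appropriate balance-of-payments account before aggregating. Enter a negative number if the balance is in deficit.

Goods: -1856.9 - 2918.9 + 1061.7 + 3714.5 = 0.4
Services: 2064.3 - 616.6 - 1136.6 = 311.1
Primary income: 395.4 + 428.2 + 603.4 = 1427.0
Current account = 0.4 + 311.1 + 1427.0 = 1738.5
(Excluded from the current account — capital account: debt forgiveness received from foreign official creditors 152.9; financial account: domestic pension funds' purchases of foreign equities 1088.7, inward foreign direct investment in the manufacturing sector 2049.5.)

1738.5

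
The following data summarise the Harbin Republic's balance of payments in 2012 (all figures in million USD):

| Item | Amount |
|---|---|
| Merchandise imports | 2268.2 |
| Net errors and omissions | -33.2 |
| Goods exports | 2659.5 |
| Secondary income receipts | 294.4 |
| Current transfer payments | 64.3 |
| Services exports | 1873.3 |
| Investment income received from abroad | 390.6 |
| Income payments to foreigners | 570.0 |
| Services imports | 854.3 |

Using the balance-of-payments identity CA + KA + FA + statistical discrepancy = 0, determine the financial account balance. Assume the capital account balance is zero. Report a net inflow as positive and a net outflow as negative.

-1427.8

Goods balance = 2659.5 - 2268.2 = 391.3
Services balance = 1873.3 - 854.3 = 1019.0
Trade balance (goods + services) = 391.3 + 1019.0 = 1410.3
Net primary income = 390.6 - 570.0 = -179.4
Net secondary income = 294.4 - 64.3 = 230.1
Current account = 1410.3 + (-179.4) + 230.1 = 1461.0
Financial account = -(1461.0 + (-33.2)) = -1427.8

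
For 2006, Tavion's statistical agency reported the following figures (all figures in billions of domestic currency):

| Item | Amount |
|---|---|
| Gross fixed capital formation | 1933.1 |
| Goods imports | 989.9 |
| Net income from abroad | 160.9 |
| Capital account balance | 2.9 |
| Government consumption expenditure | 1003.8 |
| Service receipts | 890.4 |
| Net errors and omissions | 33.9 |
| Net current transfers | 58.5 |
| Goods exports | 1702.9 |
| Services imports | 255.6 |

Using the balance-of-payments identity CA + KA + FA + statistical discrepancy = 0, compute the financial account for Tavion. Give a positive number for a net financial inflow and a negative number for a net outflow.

Goods balance = 1702.9 - 989.9 = 713.0
Services balance = 890.4 - 255.6 = 634.8
Trade balance (goods + services) = 713.0 + 634.8 = 1347.8
Net primary income = 160.9
Net secondary income = 58.5
Current account = 1347.8 + 160.9 + 58.5 = 1567.2
Financial account = -(1567.2 + 2.9 + 33.9) = -1604.0

-1604.0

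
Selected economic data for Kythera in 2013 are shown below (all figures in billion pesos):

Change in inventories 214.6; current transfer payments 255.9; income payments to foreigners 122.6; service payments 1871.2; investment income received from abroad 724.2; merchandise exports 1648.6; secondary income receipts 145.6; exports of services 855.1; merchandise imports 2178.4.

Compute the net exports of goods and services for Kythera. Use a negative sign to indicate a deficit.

Goods balance = 1648.6 - 2178.4 = -529.8
Services balance = 855.1 - 1871.2 = -1016.1
Trade balance (goods + services) = -529.8 + (-1016.1) = -1545.9

-1545.9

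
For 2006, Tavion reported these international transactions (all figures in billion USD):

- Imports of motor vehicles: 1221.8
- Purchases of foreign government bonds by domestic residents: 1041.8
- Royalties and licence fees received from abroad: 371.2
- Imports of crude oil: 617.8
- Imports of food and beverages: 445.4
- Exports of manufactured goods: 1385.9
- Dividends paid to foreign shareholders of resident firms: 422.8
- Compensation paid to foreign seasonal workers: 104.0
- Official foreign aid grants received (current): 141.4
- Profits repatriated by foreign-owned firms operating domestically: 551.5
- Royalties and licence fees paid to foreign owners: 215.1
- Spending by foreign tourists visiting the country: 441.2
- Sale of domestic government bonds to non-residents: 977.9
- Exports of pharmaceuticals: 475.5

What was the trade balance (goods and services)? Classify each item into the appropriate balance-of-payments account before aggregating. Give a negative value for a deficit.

Goods: -617.8 + 1385.9 + 475.5 - 445.4 - 1221.8 = -423.6
Services: 441.2 + 371.2 - 215.1 = 597.3
Trade balance = -423.6 + 597.3 = 173.7
(Excluded from the trade balance — financial account: purchases of foreign government bonds by domestic residents 1041.8, sale of domestic government bonds to non-residents 977.9; primary income: dividends paid to foreign shareholders of resident firms 422.8, compensation paid to foreign seasonal workers 104.0, profits repatriated by foreign-owned firms operating domestically 551.5; secondary income: official foreign aid grants received (current) 141.4.)

173.7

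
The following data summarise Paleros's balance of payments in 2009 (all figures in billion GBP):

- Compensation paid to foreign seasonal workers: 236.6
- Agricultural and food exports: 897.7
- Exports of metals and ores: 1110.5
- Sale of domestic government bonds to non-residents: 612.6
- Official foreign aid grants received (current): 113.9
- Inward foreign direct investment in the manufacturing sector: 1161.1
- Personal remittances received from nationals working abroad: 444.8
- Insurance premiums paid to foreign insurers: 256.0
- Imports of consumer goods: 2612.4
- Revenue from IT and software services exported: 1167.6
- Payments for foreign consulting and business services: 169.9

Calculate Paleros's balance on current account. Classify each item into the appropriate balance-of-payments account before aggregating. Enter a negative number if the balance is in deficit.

Goods: -2612.4 + 1110.5 + 897.7 = -604.2
Services: -256.0 - 169.9 + 1167.6 = 741.7
Primary income: -236.6
Secondary income: 113.9 + 444.8 = 558.7
Current account = (-604.2) + 741.7 + (-236.6) + 558.7 = 459.6
(Excluded from the current account — financial account: sale of domestic government bonds to non-residents 612.6, inward foreign direct investment in the manufacturing sector 1161.1.)

459.6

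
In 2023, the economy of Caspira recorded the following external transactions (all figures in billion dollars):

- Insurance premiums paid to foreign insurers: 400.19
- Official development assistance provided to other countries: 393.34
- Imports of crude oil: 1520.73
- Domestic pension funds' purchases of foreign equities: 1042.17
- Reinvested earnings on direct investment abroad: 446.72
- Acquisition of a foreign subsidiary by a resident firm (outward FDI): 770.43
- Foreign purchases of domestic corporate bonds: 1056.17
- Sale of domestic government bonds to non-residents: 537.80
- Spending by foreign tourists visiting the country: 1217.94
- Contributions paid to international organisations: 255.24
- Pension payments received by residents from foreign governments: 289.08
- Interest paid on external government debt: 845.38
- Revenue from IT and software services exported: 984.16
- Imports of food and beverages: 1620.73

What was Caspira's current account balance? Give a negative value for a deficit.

Goods: -1520.73 - 1620.73 = -3141.46
Services: 1217.94 - 400.19 + 984.16 = 1801.91
Primary income: 446.72 - 845.38 = -398.66
Secondary income: 289.08 - 255.24 - 393.34 = -359.50
Current account = (-3141.46) + 1801.91 + (-398.66) + (-359.50) = -2097.71
(Excluded from the current account — financial account: domestic pension funds' purchases of foreign equities 1042.17, acquisition of a foreign subsidiary by a resident firm (outward FDI) 770.43, foreign purchases of domestic corporate bonds 1056.17, sale of domestic government bonds to non-residents 537.80.)

-2097.71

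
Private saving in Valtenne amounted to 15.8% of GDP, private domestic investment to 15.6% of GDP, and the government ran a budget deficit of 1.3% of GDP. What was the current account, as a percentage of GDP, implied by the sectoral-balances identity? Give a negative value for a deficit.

-1.1

By the sectoral-balances identity, CA = (S_private - I) + (T - G).
Private balance = 15.8 - 15.6 = 0.2
Government balance (T - G) = -1.3
CA = 0.2 + (-1.3) = -1.1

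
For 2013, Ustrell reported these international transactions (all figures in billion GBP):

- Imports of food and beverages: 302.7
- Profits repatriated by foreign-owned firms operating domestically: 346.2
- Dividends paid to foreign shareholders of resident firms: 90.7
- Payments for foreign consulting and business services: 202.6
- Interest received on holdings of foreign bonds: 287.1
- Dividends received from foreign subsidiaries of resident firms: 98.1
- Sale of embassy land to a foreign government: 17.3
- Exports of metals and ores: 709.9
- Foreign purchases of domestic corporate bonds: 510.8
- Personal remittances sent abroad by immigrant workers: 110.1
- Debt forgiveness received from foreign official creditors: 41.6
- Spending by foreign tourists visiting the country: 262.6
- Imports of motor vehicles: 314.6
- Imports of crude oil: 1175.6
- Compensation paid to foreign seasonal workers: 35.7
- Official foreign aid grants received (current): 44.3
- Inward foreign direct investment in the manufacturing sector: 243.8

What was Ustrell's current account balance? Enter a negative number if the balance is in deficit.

-1176.2

Goods: -1175.6 - 302.7 + 709.9 - 314.6 = -1083.0
Services: -202.6 + 262.6 = 60.0
Primary income: -346.2 + 287.1 - 90.7 + 98.1 - 35.7 = -87.4
Secondary income: 44.3 - 110.1 = -65.8
Current account = (-1083.0) + 60.0 + (-87.4) + (-65.8) = -1176.2
(Excluded from the current account — capital account: sale of embassy land to a foreign government 17.3, debt forgiveness received from foreign official creditors 41.6; financial account: foreign purchases of domestic corporate bonds 510.8, inward foreign direct investment in the manufacturing sector 243.8.)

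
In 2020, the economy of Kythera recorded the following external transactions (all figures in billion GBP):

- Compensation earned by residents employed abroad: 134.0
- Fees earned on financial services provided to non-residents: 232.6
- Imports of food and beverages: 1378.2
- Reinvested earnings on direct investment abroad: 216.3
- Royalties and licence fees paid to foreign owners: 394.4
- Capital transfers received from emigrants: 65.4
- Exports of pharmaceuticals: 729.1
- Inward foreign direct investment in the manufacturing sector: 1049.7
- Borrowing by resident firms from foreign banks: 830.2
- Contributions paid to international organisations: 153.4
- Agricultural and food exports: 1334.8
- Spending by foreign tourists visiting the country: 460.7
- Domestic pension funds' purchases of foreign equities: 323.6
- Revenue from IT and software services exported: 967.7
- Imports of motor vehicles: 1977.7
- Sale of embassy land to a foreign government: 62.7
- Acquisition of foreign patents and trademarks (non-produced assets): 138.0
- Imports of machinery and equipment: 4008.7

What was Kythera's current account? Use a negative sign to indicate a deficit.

-3837.2

Goods: 729.1 + 1334.8 - 1378.2 - 1977.7 - 4008.7 = -5300.7
Services: 967.7 + 232.6 + 460.7 - 394.4 = 1266.6
Primary income: 216.3 + 134.0 = 350.3
Secondary income: -153.4
Current account = (-5300.7) + 1266.6 + 350.3 + (-153.4) = -3837.2
(Excluded from the current account — capital account: capital transfers received from emigrants 65.4, sale of embassy land to a foreign government 62.7, acquisition of foreign patents and trademarks (non-produced assets) 138.0; financial account: inward foreign direct investment in the manufacturing sector 1049.7, borrowing by resident firms from foreign banks 830.2, domestic pension funds' purchases of foreign equities 323.6.)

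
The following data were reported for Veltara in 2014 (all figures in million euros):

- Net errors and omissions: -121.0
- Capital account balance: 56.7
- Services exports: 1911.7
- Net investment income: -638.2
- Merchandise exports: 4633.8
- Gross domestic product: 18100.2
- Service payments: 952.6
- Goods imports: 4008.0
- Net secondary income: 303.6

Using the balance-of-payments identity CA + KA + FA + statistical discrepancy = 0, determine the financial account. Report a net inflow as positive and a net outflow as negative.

Goods balance = 4633.8 - 4008.0 = 625.8
Services balance = 1911.7 - 952.6 = 959.1
Trade balance (goods + services) = 625.8 + 959.1 = 1584.9
Net primary income = -638.2
Net secondary income = 303.6
Current account = 1584.9 + (-638.2) + 303.6 = 1250.3
Financial account = -(1250.3 + 56.7 + (-121.0)) = -1186.0

-1186.0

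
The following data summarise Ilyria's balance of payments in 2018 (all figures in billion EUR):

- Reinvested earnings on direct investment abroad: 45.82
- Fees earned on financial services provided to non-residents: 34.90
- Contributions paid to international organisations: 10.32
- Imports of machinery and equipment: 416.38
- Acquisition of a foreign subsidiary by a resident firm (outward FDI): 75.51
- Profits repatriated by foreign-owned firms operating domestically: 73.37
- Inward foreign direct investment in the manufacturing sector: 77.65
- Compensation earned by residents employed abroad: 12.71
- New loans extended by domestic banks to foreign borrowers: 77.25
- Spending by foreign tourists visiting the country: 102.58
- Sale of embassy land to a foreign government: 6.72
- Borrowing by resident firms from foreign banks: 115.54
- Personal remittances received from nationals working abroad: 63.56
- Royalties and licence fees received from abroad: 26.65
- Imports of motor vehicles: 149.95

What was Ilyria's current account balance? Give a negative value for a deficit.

Goods: -416.38 - 149.95 = -566.33
Services: 102.58 + 34.90 + 26.65 = 164.13
Primary income: 12.71 - 73.37 + 45.82 = -14.84
Secondary income: 63.56 - 10.32 = 53.24
Current account = (-566.33) + 164.13 + (-14.84) + 53.24 = -363.80
(Excluded from the current account — financial account: acquisition of a foreign subsidiary by a resident firm (outward FDI) 75.51, inward foreign direct investment in the manufacturing sector 77.65, new loans extended by domestic banks to foreign borrowers 77.25, borrowing by resident firms from foreign banks 115.54; capital account: sale of embassy land to a foreign government 6.72.)

-363.80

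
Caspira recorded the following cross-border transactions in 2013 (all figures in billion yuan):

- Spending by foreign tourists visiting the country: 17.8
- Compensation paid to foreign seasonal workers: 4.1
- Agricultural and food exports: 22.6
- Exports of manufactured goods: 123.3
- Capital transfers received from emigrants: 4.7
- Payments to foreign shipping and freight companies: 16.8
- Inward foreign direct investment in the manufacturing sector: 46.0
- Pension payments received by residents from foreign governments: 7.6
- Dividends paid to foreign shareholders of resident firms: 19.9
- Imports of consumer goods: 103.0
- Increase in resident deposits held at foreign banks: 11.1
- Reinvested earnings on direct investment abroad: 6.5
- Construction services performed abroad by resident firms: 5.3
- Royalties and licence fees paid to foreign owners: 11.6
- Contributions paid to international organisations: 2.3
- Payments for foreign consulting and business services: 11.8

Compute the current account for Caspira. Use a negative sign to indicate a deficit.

13.6

Goods: 22.6 + 123.3 - 103.0 = 42.9
Services: -11.6 + 17.8 - 16.8 + 5.3 - 11.8 = -17.1
Primary income: -4.1 - 19.9 + 6.5 = -17.5
Secondary income: -2.3 + 7.6 = 5.3
Current account = 42.9 + (-17.1) + (-17.5) + 5.3 = 13.6
(Excluded from the current account — capital account: capital transfers received from emigrants 4.7; financial account: inward foreign direct investment in the manufacturing sector 46.0, increase in resident deposits held at foreign banks 11.1.)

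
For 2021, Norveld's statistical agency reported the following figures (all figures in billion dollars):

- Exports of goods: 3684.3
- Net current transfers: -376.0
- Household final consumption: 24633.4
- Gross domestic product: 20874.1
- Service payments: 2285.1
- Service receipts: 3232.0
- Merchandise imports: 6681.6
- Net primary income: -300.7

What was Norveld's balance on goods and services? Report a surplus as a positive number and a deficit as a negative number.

Goods balance = 3684.3 - 6681.6 = -2997.3
Services balance = 3232.0 - 2285.1 = 946.9
Trade balance (goods + services) = -2997.3 + 946.9 = -2050.4

-2050.4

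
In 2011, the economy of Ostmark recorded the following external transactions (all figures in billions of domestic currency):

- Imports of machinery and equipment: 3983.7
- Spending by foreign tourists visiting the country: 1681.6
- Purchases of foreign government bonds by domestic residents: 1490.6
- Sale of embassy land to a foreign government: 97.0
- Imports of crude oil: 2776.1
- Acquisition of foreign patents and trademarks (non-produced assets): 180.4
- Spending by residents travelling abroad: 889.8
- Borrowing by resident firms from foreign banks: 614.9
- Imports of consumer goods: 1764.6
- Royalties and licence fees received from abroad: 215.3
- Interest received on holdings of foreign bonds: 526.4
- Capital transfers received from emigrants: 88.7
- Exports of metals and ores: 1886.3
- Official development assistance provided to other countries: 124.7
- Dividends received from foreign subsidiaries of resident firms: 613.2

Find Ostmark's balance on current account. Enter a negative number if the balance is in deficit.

-4616.1

Goods: 1886.3 - 1764.6 - 3983.7 - 2776.1 = -6638.1
Services: 1681.6 - 889.8 + 215.3 = 1007.1
Primary income: 526.4 + 613.2 = 1139.6
Secondary income: -124.7
Current account = (-6638.1) + 1007.1 + 1139.6 + (-124.7) = -4616.1
(Excluded from the current account — financial account: purchases of foreign government bonds by domestic residents 1490.6, borrowing by resident firms from foreign banks 614.9; capital account: sale of embassy land to a foreign government 97.0, acquisition of foreign patents and trademarks (non-produced assets) 180.4, capital transfers received from emigrants 88.7.)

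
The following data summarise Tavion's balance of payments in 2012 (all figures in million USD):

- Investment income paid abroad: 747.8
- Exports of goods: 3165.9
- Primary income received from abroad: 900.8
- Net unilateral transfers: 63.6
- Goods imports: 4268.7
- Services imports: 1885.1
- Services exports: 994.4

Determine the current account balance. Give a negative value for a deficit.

Goods balance = 3165.9 - 4268.7 = -1102.8
Services balance = 994.4 - 1885.1 = -890.7
Trade balance (goods + services) = -1102.8 + (-890.7) = -1993.5
Net primary income = 900.8 - 747.8 = 153.0
Net secondary income = 63.6
Current account = -1993.5 + 153.0 + 63.6 = -1776.9

-1776.9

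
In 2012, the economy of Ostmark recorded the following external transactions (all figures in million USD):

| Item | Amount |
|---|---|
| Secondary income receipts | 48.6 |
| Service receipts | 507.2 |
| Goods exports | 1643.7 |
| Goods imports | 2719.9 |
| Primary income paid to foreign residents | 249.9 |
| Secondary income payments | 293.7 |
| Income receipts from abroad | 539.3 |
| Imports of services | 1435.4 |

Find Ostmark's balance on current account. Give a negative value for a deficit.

Goods balance = 1643.7 - 2719.9 = -1076.2
Services balance = 507.2 - 1435.4 = -928.2
Trade balance (goods + services) = -1076.2 + (-928.2) = -2004.4
Net primary income = 539.3 - 249.9 = 289.4
Net secondary income = 48.6 - 293.7 = -245.1
Current account = -2004.4 + 289.4 + (-245.1) = -1960.1

-1960.1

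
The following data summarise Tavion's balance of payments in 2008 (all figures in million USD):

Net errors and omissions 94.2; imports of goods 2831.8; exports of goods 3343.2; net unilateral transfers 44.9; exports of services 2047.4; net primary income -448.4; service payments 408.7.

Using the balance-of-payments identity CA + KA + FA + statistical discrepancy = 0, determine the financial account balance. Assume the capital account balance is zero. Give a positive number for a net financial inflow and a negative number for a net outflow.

-1840.8

Goods balance = 3343.2 - 2831.8 = 511.4
Services balance = 2047.4 - 408.7 = 1638.7
Trade balance (goods + services) = 511.4 + 1638.7 = 2150.1
Net primary income = -448.4
Net secondary income = 44.9
Current account = 2150.1 + (-448.4) + 44.9 = 1746.6
Financial account = -(1746.6 + 94.2) = -1840.8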